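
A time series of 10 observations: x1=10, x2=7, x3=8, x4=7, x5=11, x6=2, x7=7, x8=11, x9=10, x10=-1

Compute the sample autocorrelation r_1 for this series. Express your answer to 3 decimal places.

-0.240

Mean x̄ = (10 + 7 + 8 + 7 + 11 + 2 + 7 + 11 + 10 − 1)/10 = 7.2000
Numerator Σ_{t=1}^{9}(x_t−x̄)(x_{t+1}−x̄) = -33.4400
Denominator Σ(x_t−x̄)² = 139.6000
r_1 = -33.4400 / 139.6000 = -0.240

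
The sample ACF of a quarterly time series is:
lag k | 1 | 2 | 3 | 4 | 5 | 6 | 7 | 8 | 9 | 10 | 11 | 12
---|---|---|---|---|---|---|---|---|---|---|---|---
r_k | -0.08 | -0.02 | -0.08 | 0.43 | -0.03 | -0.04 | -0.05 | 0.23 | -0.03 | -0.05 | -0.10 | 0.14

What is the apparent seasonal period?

4

The largest autocorrelation is r_4 = 0.43, with a weaker echo at lag 8 (0.23); the remaining lags stay at or below 0.14.
The dominant spike at lag 4 indicates a seasonal period of 4.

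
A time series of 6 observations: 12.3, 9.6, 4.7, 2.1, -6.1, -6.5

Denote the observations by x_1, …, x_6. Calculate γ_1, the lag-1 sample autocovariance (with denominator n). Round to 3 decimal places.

Mean x̄ = (12.3 + 9.6 + 4.7 + 2.1 − 6.1 − 6.5)/6 = 2.6833
Deviations: 9.6167, 6.9167, 2.0167, -0.5833, -8.7833, -9.1833
Σ_{t=1}^{5}(x_t−x̄)(x_{t+1}−x̄) = 165.0714
γ_1 = 165.0714 / 6 = 27.512

27.512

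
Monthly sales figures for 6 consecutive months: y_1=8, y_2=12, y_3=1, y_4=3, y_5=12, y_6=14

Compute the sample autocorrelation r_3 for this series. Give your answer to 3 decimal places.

Mean ȳ = (8 + 12 + 1 + 3 + 12 + 14)/6 = 8.3333
Deviations from mean: -0.3333, 3.6667, -7.3333, -5.3333, 3.6667, 5.6667
Σ(y_t−ȳ)(y_{t+3}−ȳ) = (1.7778) + (13.4444) + (-41.5556) = -26.3333
Denominator Σ(y_t−ȳ)² = 141.3333
r_3 = -26.3333 / 141.3333 = -0.186

-0.186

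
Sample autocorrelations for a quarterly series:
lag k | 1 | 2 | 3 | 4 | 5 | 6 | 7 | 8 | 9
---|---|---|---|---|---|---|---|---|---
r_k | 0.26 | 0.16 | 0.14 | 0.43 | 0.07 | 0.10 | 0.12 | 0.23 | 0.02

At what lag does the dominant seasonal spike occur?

The largest autocorrelation is r_4 = 0.43; the remaining lags stay at or below 0.26. The elevated value at lag 1 (0.26), dropping to 0.16 at lag 2, reflects decaying short-term dependence rather than seasonality.
The dominant spike at lag 4 indicates a seasonal period of 4.

4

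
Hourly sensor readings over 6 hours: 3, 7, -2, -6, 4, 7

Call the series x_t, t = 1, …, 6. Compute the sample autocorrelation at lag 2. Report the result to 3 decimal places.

Mean x̄ = (3 + 7 − 2 − 6 + 4 + 7)/6 = 2.1667
Deviations from mean: 0.8333, 4.8333, -4.1667, -8.1667, 1.8333, 4.8333
Σ(x_t−x̄)(x_{t+2}−x̄) = (-3.4722) + (-39.4722) + (-7.6389) + (-39.4722) = -90.0556
Denominator Σ(x_t−x̄)² = 134.8333
r_2 = -90.0556 / 134.8333 = -0.668

-0.668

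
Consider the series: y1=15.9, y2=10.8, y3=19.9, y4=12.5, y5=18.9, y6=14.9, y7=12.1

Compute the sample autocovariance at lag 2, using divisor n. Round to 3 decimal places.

3.280

Mean ȳ = (15.9 + 10.8 + 19.9 + 12.5 + 18.9 + 14.9 + 12.1)/7 = 15.0000
Deviations: 0.9000, -4.2000, 4.9000, -2.5000, 3.9000, -0.1000, -2.9000
Σ_{t=1}^{5}(y_t−ȳ)(y_{t+2}−ȳ) = 22.9600
γ_2 = 22.9600 / 7 = 3.280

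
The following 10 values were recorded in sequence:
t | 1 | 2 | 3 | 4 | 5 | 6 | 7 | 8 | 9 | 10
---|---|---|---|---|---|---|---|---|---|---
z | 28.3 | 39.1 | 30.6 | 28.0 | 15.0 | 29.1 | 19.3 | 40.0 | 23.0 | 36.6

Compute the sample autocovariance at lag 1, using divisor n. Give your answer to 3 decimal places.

Mean z̄ = (28.3 + 39.1 + 30.6 + 28.0 + 15.0 + 29.1 + 19.3 + 40.0 + 23.0 + 36.6)/10 = 28.9000
Σ_{t=1}^{9}(z_t−z̄)(z_{t+1}−z̄) = -199.9800
γ_1 = -199.9800 / 10 = -19.998

-19.998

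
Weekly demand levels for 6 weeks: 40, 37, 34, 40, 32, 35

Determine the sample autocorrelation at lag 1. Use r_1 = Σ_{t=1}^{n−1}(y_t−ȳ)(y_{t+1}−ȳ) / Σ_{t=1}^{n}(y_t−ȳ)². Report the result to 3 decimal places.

-0.333

Mean ȳ = (40 + 37 + 34 + 40 + 32 + 35)/6 = 36.3333
Numerator Σ_{t=1}^{5}(y_t−ȳ)(y_{t+1}−ȳ) = -17.7778
Denominator Σ(y_t−ȳ)² = 53.3333
r_1 = -17.7778 / 53.3333 = -0.333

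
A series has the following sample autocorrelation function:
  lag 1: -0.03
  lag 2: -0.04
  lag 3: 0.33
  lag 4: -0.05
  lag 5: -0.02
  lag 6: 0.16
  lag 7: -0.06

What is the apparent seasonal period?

3

The largest autocorrelation is r_3 = 0.33, with a weaker echo at lag 6 (0.16); the remaining lags stay at or below -0.02.
The dominant spike at lag 3 indicates a seasonal period of 3.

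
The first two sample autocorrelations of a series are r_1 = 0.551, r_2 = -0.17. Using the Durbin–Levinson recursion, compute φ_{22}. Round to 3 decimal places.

φ_{22} = (r_2 − r_1²) / (1 − r_1²)
r_1² = (0.551)² = 0.303601
Numerator = -0.17 − 0.3036 = -0.4736; denominator = 1 − 0.3036 = 0.6964
φ_{22} = -0.4736 / 0.6964 = -0.680

-0.680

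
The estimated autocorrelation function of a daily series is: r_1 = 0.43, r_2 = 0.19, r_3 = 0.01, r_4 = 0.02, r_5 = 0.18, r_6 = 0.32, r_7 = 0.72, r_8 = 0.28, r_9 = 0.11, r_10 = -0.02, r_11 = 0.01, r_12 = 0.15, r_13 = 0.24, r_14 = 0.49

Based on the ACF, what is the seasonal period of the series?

7

The largest autocorrelation is r_7 = 0.72, with a weaker echo at lag 14 (0.49); the remaining lags stay at or below 0.43. The elevated value at lag 1 (0.43), dropping to 0.19 at lag 2, reflects decaying short-term dependence rather than seasonality.
The dominant spike at lag 7 indicates a seasonal period of 7.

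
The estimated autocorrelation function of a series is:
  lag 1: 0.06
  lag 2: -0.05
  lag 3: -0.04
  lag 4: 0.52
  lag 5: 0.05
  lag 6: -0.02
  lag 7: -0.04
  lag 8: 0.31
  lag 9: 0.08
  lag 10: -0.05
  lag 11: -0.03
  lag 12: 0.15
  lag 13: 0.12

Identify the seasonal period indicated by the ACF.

4

The largest autocorrelation is r_4 = 0.52, with weaker echoes at lags 8 (0.31) and 12 (0.15); the remaining lags stay at or below 0.12.
The dominant spike at lag 4 indicates a seasonal period of 4.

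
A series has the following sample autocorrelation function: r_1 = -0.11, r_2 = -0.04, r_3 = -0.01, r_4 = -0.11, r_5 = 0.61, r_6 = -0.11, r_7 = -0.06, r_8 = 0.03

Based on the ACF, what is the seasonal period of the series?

5

The largest autocorrelation is r_5 = 0.61; the remaining lags stay at or below 0.03.
The dominant spike at lag 5 indicates a seasonal period of 5.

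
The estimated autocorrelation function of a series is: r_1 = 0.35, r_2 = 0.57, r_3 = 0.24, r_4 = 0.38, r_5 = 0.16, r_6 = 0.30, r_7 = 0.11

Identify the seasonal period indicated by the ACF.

2

The largest autocorrelation is r_2 = 0.57, with a weaker echo at lag 4 (0.38); the remaining lags stay at or below 0.35.
The dominant spike at lag 2 indicates a seasonal period of 2.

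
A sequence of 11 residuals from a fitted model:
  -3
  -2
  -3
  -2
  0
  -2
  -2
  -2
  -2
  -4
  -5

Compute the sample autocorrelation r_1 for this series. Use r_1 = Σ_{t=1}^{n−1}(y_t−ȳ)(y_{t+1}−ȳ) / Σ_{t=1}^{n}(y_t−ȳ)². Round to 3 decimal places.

Mean ȳ = (-3 − 2 − 3 − 2 + 0 − 2 − 2 − 2 − 2 − 4 − 5)/11 = -2.4545
Numerator Σ_{t=1}^{10}(y_t−ȳ)(y_{t+1}−ȳ) = 5.3388
Denominator Σ(y_t−ȳ)² = 16.7273
r_1 = 5.3388 / 16.7273 = 0.319

0.319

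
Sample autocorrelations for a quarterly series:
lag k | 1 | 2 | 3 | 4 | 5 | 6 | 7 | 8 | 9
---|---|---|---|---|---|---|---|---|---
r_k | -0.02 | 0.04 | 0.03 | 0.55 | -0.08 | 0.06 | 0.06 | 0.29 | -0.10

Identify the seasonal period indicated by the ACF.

The largest autocorrelation is r_4 = 0.55, with a weaker echo at lag 8 (0.29); the remaining lags stay at or below 0.06.
The dominant spike at lag 4 indicates a seasonal period of 4.

4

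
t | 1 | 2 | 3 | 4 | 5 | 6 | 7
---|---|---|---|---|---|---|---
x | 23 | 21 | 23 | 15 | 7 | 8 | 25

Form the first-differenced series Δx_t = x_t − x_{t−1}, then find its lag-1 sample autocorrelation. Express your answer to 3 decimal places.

First differences Δx: -2, 2, -8, -8, 1, 17
Mean of differences = 0.3333
Numerator Σ(Δx_t−Δx̄)(Δx_{t+1}−Δx̄) = 57.2222
Denominator Σ(Δx_t−Δx̄)² = 425.3333
r_1(Δx) = 57.2222 / 425.3333 = 0.135

0.135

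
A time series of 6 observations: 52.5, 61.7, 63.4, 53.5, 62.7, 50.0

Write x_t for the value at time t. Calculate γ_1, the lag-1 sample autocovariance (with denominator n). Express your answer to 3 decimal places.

Mean x̄ = (52.5 + 61.7 + 63.4 + 53.5 + 62.7 + 50.0)/6 = 57.3000
Σ_{t=1}^{5}(x_t−x̄)(x_{t+1}−x̄) = -77.4000
γ_1 = -77.4000 / 6 = -12.900

-12.900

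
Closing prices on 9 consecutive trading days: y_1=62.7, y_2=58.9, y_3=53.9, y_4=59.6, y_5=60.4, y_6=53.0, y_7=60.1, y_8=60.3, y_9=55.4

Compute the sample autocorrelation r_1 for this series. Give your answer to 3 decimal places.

-0.292

Mean ȳ = (62.7 + 58.9 + 53.9 + 59.6 + 60.4 + 53.0 + 60.1 + 60.3 + 55.4)/9 = 58.2556
Numerator Σ_{t=1}^{8}(y_t−ȳ)(y_{t+1}−ȳ) = -25.9464
Denominator Σ(y_t−ȳ)² = 88.9022
r_1 = -25.9464 / 88.9022 = -0.292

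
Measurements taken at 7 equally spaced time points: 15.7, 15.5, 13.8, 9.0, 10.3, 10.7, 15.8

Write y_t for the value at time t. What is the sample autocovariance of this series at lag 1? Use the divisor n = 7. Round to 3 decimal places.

2.279

Mean ȳ = (15.7 + 15.5 + 13.8 + 9.0 + 10.3 + 10.7 + 15.8)/7 = 12.9714
Deviations: 2.7286, 2.5286, 0.8286, -3.9714, -2.6714, -2.2714, 2.8286
Σ_{t=1}^{6}(y_t−ȳ)(y_{t+1}−ȳ) = 15.9563
γ_1 = 15.9563 / 7 = 2.279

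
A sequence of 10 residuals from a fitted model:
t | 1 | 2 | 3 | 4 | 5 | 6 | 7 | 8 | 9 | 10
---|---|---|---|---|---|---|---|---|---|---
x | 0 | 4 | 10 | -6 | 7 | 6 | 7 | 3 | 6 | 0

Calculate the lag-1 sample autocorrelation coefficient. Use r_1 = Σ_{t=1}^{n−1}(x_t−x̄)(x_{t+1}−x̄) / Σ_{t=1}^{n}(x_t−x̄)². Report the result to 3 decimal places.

Mean x̄ = (0 + 4 + 10 − 6 + 7 + 6 + 7 + 3 + 6 + 0)/10 = 3.7000
Numerator Σ_{t=1}^{9}(x_t−x̄)(x_{t+1}−x̄) = -89.5900
Denominator Σ(x_t−x̄)² = 194.1000
r_1 = -89.5900 / 194.1000 = -0.462

-0.462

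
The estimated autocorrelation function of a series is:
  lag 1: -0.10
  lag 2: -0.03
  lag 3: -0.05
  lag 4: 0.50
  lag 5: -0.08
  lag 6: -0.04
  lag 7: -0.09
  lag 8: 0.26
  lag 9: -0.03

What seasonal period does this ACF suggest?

4

The largest autocorrelation is r_4 = 0.50, with a weaker echo at lag 8 (0.26); the remaining lags stay at or below -0.03.
The dominant spike at lag 4 indicates a seasonal period of 4.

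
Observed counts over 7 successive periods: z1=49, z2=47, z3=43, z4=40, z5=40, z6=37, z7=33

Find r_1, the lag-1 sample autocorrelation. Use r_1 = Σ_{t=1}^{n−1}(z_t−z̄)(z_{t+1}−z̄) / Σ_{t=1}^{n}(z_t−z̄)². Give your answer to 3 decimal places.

Mean z̄ = (49 + 47 + 43 + 40 + 40 + 37 + 33)/7 = 41.2857
Deviations from mean: 7.7143, 5.7143, 1.7143, -1.2857, -1.2857, -4.2857, -8.2857
Numerator Σ_{t=1}^{6}(z_t−z̄)(z_{t+1}−z̄) = 94.3469
Denominator Σ(z_t−z̄)² = 185.4286
r_1 = 94.3469 / 185.4286 = 0.509

0.509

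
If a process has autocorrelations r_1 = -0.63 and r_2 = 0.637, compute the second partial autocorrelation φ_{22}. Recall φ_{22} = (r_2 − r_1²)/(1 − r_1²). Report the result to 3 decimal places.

φ_{22} = (r_2 − r_1²) / (1 − r_1²)
r_1² = (-0.63)² = 0.3969
Numerator = 0.637 − 0.3969 = 0.2401; denominator = 1 − 0.3969 = 0.6031
φ_{22} = 0.2401 / 0.6031 = 0.398

0.398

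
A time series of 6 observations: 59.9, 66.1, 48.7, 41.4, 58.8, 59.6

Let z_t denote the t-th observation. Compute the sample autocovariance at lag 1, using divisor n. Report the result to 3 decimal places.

Mean z̄ = (59.9 + 66.1 + 48.7 + 41.4 + 58.8 + 59.6)/6 = 55.7500
Σ_{t=1}^{5}(z_t−z̄)(z_{t+1}−z̄) = 39.1275
γ_1 = 39.1275 / 6 = 6.521

6.521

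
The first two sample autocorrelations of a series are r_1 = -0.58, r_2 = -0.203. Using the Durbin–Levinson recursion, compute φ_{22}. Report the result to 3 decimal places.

φ_{22} = (r_2 − r_1²) / (1 − r_1²)
r_1² = (-0.58)² = 0.3364
Numerator = -0.203 − 0.3364 = -0.5394; denominator = 1 − 0.3364 = 0.6636
φ_{22} = -0.5394 / 0.6636 = -0.813

-0.813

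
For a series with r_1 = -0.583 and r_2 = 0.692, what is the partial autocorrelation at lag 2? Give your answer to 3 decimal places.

0.533

φ_{22} = (r_2 − r_1²) / (1 − r_1²)
r_1² = (-0.583)² = 0.339889
Numerator = 0.692 − 0.3399 = 0.3521; denominator = 1 − 0.3399 = 0.6601
φ_{22} = 0.3521 / 0.6601 = 0.533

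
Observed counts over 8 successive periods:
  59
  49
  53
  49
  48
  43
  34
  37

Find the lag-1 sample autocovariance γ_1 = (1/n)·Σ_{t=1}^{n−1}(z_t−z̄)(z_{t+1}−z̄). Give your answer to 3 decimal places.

28.094

Mean z̄ = (59 + 49 + 53 + 49 + 48 + 43 + 34 + 37)/8 = 46.5000
Σ_{t=1}^{7}(z_t−z̄)(z_{t+1}−z̄) = 224.7500
γ_1 = 224.7500 / 8 = 28.094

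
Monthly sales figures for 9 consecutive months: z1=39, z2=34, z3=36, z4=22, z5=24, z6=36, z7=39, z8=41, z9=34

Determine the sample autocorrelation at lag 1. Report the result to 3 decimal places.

0.343

Mean z̄ = (39 + 34 + 36 + 22 + 24 + 36 + 39 + 41 + 34)/9 = 33.8889
Numerator Σ_{t=1}^{8}(z_t−z̄)(z_{t+1}−z̄) = 120.3210
Denominator Σ(z_t−z̄)² = 350.8889
r_1 = 120.3210 / 350.8889 = 0.343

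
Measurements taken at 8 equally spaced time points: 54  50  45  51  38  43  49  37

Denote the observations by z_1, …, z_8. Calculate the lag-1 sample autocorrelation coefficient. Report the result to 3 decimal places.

Mean z̄ = (54 + 50 + 45 + 51 + 38 + 43 + 49 + 37)/8 = 45.8750
Deviations from mean: 8.1250, 4.1250, -0.8750, 5.1250, -7.8750, -2.8750, 3.1250, -8.8750
Σ(z_t−z̄)(z_{t+1}−z̄) = (33.5156) + (-3.6094) + (-4.4844) + (-40.3594) + (22.6406) + (-8.9844) + (-27.7344) = -29.0156
Denominator Σ(z_t−z̄)² = 268.8750
r_1 = -29.0156 / 268.8750 = -0.108

-0.108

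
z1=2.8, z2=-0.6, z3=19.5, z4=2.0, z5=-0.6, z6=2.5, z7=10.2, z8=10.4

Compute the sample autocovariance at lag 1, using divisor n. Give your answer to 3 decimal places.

Mean z̄ = (2.8 − 0.6 + 19.5 + 2.0 − 0.6 + 2.5 + 10.2 + 10.4)/8 = 5.7750
Σ_{t=1}^{7}(z_t−z̄)(z_{t+1}−z̄) = -69.4256
γ_1 = -69.4256 / 8 = -8.678

-8.678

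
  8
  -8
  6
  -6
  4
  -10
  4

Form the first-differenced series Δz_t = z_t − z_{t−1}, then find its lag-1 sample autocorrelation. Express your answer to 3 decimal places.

First differences Δz: -16, 14, -12, 10, -14, 14
Mean of differences = -0.6667
Numerator Σ(Δz_t−Δz̄)(Δz_{t+1}−Δz̄) = -849.7778
Denominator Σ(Δz_t−Δz̄)² = 1085.3333
r_1(Δz) = -849.7778 / 1085.3333 = -0.783

-0.783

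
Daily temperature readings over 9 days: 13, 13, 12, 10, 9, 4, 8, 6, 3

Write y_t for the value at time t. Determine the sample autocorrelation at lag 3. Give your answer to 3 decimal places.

0.146

Mean ȳ = (13 + 13 + 12 + 10 + 9 + 4 + 8 + 6 + 3)/9 = 8.6667
Σ(y_t−ȳ)(y_{t+3}−ȳ) = (5.7778) + (1.4444) + (-15.5556) + (-0.8889) + (-0.8889) + (26.4444) = 16.3333
Denominator Σ(y_t−ȳ)² = 112.0000
r_3 = 16.3333 / 112.0000 = 0.146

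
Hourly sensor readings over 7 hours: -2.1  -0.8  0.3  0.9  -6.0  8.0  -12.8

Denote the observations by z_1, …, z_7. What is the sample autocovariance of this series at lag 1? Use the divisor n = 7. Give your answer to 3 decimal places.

Mean z̄ = (-2.1 − 0.8 + 0.3 + 0.9 − 6.0 + 8.0 − 12.8)/7 = -1.7857
Σ_{t=1}^{6}(z_t−z̄)(z_{t+1}−z̄) = -152.9931
γ_1 = -152.9931 / 7 = -21.856

-21.856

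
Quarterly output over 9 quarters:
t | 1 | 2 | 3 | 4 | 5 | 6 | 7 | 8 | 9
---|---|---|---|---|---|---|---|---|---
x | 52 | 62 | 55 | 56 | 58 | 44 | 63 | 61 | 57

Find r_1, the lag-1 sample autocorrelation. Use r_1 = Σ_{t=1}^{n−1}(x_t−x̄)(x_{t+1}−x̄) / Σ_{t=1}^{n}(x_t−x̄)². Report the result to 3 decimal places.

Mean x̄ = (52 + 62 + 55 + 56 + 58 + 44 + 63 + 61 + 57)/9 = 56.4444
Numerator Σ_{t=1}^{8}(x_t−x̄)(x_{t+1}−x̄) = -101.3086
Denominator Σ(x_t−x̄)² = 274.2222
r_1 = -101.3086 / 274.2222 = -0.369

-0.369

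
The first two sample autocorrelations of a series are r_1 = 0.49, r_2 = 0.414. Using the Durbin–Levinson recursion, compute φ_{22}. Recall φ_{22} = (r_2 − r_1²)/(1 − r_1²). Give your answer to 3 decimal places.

0.229

φ_{22} = (r_2 − r_1²) / (1 − r_1²)
r_1² = (0.49)² = 0.2401
Numerator = 0.414 − 0.2401 = 0.1739; denominator = 1 − 0.2401 = 0.7599
φ_{22} = 0.1739 / 0.7599 = 0.229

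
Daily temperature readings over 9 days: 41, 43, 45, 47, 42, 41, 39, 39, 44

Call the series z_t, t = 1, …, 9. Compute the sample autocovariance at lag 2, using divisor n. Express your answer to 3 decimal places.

-0.840

Mean z̄ = (41 + 43 + 45 + 47 + 42 + 41 + 39 + 39 + 44)/9 = 42.3333
Σ_{t=1}^{7}(z_t−z̄)(z_{t+2}−z̄) = -7.5556
γ_2 = -7.5556 / 9 = -0.840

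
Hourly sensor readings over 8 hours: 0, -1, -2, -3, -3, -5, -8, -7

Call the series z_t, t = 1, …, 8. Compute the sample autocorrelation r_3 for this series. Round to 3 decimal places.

Mean z̄ = (0 − 1 − 2 − 3 − 3 − 5 − 8 − 7)/8 = -3.6250
Deviations from mean: 3.6250, 2.6250, 1.6250, 0.6250, 0.6250, -1.3750, -4.3750, -3.3750
Σ(z_t−z̄)(z_{t+3}−z̄) = (2.2656) + (1.6406) + (-2.2344) + (-2.7344) + (-2.1094) = -3.1719
Denominator Σ(z_t−z̄)² = 55.8750
r_3 = -3.1719 / 55.8750 = -0.057

-0.057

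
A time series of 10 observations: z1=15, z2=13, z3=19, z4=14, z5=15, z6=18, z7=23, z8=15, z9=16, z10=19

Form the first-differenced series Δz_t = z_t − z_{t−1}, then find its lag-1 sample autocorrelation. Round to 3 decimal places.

-0.439

First differences Δz: -2, 6, -5, 1, 3, 5, -8, 1, 3
Mean of differences = 0.4444
Numerator Σ(Δz_t−Δz̄)(Δz_{t+1}−Δz̄) = -75.5309
Denominator Σ(Δz_t−Δz̄)² = 172.2222
r_1(Δz) = -75.5309 / 172.2222 = -0.439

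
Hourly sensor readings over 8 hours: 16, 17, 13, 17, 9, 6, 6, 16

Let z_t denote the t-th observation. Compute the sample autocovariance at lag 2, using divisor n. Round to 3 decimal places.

-1.125

Mean z̄ = (16 + 17 + 13 + 17 + 9 + 6 + 6 + 16)/8 = 12.5000
Σ_{t=1}^{6}(z_t−z̄)(z_{t+2}−z̄) = -9.0000
γ_2 = -9.0000 / 8 = -1.125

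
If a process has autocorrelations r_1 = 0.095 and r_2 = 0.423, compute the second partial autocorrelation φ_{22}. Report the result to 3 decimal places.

φ_{22} = (r_2 − r_1²) / (1 − r_1²)
r_1² = (0.095)² = 0.009025
Numerator = 0.423 − 0.0090 = 0.4140; denominator = 1 − 0.0090 = 0.9910
φ_{22} = 0.4140 / 0.9910 = 0.418

0.418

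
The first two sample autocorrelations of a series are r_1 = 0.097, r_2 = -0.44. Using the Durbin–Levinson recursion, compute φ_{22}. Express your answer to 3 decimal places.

φ_{22} = (r_2 − r_1²) / (1 − r_1²)
r_1² = (0.097)² = 0.009409
Numerator = -0.44 − 0.0094 = -0.4494; denominator = 1 − 0.0094 = 0.9906
φ_{22} = -0.4494 / 0.9906 = -0.454

-0.454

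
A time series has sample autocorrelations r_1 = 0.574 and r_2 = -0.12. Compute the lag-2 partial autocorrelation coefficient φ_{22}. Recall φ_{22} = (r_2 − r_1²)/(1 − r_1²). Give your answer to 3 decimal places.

-0.670

φ_{22} = (r_2 − r_1²) / (1 − r_1²)
r_1² = (0.574)² = 0.329476
Numerator = -0.12 − 0.3295 = -0.4495; denominator = 1 − 0.3295 = 0.6705
φ_{22} = -0.4495 / 0.6705 = -0.670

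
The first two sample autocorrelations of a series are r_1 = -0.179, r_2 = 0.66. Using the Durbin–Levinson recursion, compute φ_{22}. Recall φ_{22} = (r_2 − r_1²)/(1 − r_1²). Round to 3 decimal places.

0.649

φ_{22} = (r_2 − r_1²) / (1 − r_1²)
r_1² = (-0.179)² = 0.032041
Numerator = 0.66 − 0.0320 = 0.6280; denominator = 1 − 0.0320 = 0.9680
φ_{22} = 0.6280 / 0.9680 = 0.649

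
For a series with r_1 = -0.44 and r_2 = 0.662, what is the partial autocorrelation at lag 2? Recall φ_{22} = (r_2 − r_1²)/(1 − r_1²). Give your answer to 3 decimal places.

0.581

φ_{22} = (r_2 − r_1²) / (1 − r_1²)
r_1² = (-0.44)² = 0.1936
Numerator = 0.662 − 0.1936 = 0.4684; denominator = 1 − 0.1936 = 0.8064
φ_{22} = 0.4684 / 0.8064 = 0.581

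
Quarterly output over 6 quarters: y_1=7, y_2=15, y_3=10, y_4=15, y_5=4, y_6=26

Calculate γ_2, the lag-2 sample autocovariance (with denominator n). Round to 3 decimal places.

12.463

Mean ȳ = (7 + 15 + 10 + 15 + 4 + 26)/6 = 12.8333
Deviations: -5.8333, 2.1667, -2.8333, 2.1667, -8.8333, 13.1667
Σ_{t=1}^{4}(y_t−ȳ)(y_{t+2}−ȳ) = 74.7778
γ_2 = 74.7778 / 6 = 12.463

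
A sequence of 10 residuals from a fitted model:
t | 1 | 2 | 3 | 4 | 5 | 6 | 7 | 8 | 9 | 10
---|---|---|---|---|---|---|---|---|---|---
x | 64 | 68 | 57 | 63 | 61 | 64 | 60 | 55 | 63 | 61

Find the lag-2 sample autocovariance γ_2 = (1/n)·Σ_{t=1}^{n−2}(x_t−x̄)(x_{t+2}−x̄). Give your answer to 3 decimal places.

Mean x̄ = (64 + 68 + 57 + 63 + 61 + 64 + 60 + 55 + 63 + 61)/10 = 61.6000
Σ_{t=1}^{8}(x_t−x̄)(x_{t+2}−x̄) = -9.1200
γ_2 = -9.1200 / 10 = -0.912

-0.912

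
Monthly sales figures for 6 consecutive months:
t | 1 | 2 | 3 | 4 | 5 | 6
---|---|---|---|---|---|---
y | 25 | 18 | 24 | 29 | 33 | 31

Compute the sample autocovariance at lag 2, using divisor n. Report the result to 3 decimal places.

-3.759

Mean ȳ = (25 + 18 + 24 + 29 + 33 + 31)/6 = 26.6667
Σ_{t=1}^{4}(y_t−ȳ)(y_{t+2}−ȳ) = -22.5556
γ_2 = -22.5556 / 6 = -3.759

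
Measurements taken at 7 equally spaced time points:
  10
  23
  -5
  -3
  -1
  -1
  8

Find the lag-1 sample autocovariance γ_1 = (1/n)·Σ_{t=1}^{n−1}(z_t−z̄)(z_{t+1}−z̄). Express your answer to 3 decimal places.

Mean z̄ = (10 + 23 − 5 − 3 − 1 − 1 + 8)/7 = 4.4286
Σ_{t=1}^{6}(z_t−z̄)(z_{t+1}−z̄) = 48.8163
γ_1 = 48.8163 / 7 = 6.974

6.974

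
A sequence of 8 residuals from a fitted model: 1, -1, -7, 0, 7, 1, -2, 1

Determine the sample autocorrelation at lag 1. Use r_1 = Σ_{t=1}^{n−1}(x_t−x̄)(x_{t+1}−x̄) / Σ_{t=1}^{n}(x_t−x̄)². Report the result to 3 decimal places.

Mean x̄ = (1 − 1 − 7 + 0 + 7 + 1 − 2 + 1)/8 = 0.0000
Deviations from mean: 1.0000, -1.0000, -7.0000, 0.0000, 7.0000, 1.0000, -2.0000, 1.0000
Σ(x_t−x̄)(x_{t+1}−x̄) = (-1.0000) + (7.0000) + (0.0000) + (0.0000) + (7.0000) + (-2.0000) + (-2.0000) = 9.0000
Denominator Σ(x_t−x̄)² = 106.0000
r_1 = 9.0000 / 106.0000 = 0.085

0.085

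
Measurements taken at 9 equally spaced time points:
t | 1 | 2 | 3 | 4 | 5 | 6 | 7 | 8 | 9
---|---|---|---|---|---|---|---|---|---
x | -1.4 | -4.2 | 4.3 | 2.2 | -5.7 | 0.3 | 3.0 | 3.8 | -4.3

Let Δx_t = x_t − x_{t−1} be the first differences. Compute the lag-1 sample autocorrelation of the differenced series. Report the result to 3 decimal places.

-0.226

First differences Δx: -2.8, 8.5, -2.1, -7.9, 6.0, 2.7, 0.8, -8.1
Mean of differences = -0.3625
Numerator Σ(Δx_t−Δx̄)(Δx_{t+1}−Δx̄) = -57.8114
Denominator Σ(Δx_t−Δx̄)² = 255.3988
r_1(Δx) = -57.8114 / 255.3988 = -0.226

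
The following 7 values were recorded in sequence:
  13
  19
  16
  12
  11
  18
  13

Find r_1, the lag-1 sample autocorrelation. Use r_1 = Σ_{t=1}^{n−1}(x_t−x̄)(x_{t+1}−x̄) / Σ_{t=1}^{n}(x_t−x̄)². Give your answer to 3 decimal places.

Mean x̄ = (13 + 19 + 16 + 12 + 11 + 18 + 13)/7 = 14.5714
Numerator Σ_{t=1}^{6}(x_t−x̄)(x_{t+1}−x̄) = -12.7551
Denominator Σ(x_t−x̄)² = 57.7143
r_1 = -12.7551 / 57.7143 = -0.221

-0.221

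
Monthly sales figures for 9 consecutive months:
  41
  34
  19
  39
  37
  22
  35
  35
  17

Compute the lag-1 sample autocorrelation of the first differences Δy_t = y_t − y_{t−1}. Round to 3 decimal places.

-0.307

First differences Δy: -7, -15, 20, -2, -15, 13, 0, -18
Mean of differences = -3.0000
Numerator Σ(Δy_t−Δȳ)(Δy_{t+1}−Δȳ) = -406.0000
Denominator Σ(Δy_t−Δȳ)² = 1324.0000
r_1(Δy) = -406.0000 / 1324.0000 = -0.307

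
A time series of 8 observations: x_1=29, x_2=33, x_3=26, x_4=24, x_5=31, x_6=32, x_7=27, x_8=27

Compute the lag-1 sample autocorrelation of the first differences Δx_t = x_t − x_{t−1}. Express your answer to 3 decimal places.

First differences Δx: 4, -7, -2, 7, 1, -5, 0
Mean of differences = -0.2857
Numerator Σ(Δx_t−Δx̄)(Δx_{t+1}−Δx̄) = -27.7959
Denominator Σ(Δx_t−Δx̄)² = 143.4286
r_1(Δx) = -27.7959 / 143.4286 = -0.194

-0.194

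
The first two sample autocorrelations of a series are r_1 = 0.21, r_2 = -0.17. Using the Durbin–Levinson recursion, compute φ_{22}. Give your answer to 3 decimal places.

-0.224

φ_{22} = (r_2 − r_1²) / (1 − r_1²)
r_1² = (0.21)² = 0.0441
Numerator = -0.17 − 0.0441 = -0.2141; denominator = 1 − 0.0441 = 0.9559
φ_{22} = -0.2141 / 0.9559 = -0.224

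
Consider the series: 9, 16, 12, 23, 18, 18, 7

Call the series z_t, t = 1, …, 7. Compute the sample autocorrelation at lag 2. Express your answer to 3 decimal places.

Mean z̄ = (9 + 16 + 12 + 23 + 18 + 18 + 7)/7 = 14.7143
Deviations from mean: -5.7143, 1.2857, -2.7143, 8.2857, 3.2857, 3.2857, -7.7143
Σ(z_t−z̄)(z_{t+2}−z̄) = (15.5102) + (10.6531) + (-8.9184) + (27.2245) + (-25.3469) = 19.1224
Denominator Σ(z_t−z̄)² = 191.4286
r_2 = 19.1224 / 191.4286 = 0.100

0.100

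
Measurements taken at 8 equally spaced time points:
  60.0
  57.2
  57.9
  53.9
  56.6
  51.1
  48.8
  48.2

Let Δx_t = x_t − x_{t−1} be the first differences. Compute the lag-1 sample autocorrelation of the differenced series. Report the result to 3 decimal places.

-0.701

First differences Δx: -2.8, 0.7, -4.0, 2.7, -5.5, -2.3, -0.6
Mean of differences = -1.6857
Numerator Σ(Δx_t−Δx̄)(Δx_{t+1}−Δx̄) = -33.3816
Denominator Σ(Δx_t−Δx̄)² = 47.6286
r_1(Δx) = -33.3816 / 47.6286 = -0.701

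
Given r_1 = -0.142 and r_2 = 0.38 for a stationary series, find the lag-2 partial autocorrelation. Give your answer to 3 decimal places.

φ_{22} = (r_2 − r_1²) / (1 − r_1²)
r_1² = (-0.142)² = 0.020164
Numerator = 0.38 − 0.0202 = 0.3598; denominator = 1 − 0.0202 = 0.9798
φ_{22} = 0.3598 / 0.9798 = 0.367

0.367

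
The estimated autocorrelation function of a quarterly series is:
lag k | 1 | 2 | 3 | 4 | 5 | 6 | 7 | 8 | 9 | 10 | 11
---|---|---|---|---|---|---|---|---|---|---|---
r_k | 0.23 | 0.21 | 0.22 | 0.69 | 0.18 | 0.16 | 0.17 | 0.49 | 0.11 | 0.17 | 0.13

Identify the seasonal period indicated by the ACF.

The largest autocorrelation is r_4 = 0.69, with a weaker echo at lag 8 (0.49); the remaining lags stay at or below 0.23. The elevated value at lag 1 (0.23), dropping to 0.21 at lag 2, reflects decaying short-term dependence rather than seasonality.
The dominant spike at lag 4 indicates a seasonal period of 4.

4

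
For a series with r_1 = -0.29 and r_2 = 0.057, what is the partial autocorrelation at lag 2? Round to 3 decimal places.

-0.030

φ_{22} = (r_2 − r_1²) / (1 − r_1²)
r_1² = (-0.29)² = 0.0841
Numerator = 0.057 − 0.0841 = -0.0271; denominator = 1 − 0.0841 = 0.9159
φ_{22} = -0.0271 / 0.9159 = -0.030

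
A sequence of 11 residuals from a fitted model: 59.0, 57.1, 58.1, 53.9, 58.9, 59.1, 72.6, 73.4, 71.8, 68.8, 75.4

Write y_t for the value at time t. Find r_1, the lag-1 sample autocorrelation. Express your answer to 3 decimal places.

Mean ȳ = (59.0 + 57.1 + 58.1 + 53.9 + 58.9 + 59.1 + 72.6 + 73.4 + 71.8 + 68.8 + 75.4)/11 = 64.3727
Numerator Σ_{t=1}^{10}(y_t−ȳ)(y_{t+1}−ȳ) = 416.1983
Denominator Σ(y_t−ȳ)² = 634.0818
r_1 = 416.1983 / 634.0818 = 0.656

0.656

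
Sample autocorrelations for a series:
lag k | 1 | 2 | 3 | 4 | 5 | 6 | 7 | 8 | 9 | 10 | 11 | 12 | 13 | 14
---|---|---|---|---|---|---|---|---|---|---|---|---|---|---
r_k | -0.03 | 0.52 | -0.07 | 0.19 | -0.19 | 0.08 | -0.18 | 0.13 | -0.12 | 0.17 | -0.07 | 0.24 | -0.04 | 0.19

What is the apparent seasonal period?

2

The largest autocorrelation is r_2 = 0.52, with weaker echoes at lags 4 (0.19), 10 (0.17), 12 (0.24) and 14 (0.19); the remaining lags stay at or below 0.13.
The dominant spike at lag 2 indicates a seasonal period of 2.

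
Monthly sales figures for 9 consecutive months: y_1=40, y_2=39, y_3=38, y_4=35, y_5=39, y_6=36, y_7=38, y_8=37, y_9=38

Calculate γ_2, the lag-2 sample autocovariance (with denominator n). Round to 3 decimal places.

0.446

Mean ȳ = (40 + 39 + 38 + 35 + 39 + 36 + 38 + 37 + 38)/9 = 37.7778
Σ_{t=1}^{7}(y_t−ȳ)(y_{t+2}−ȳ) = 4.0123
γ_2 = 4.0123 / 9 = 0.446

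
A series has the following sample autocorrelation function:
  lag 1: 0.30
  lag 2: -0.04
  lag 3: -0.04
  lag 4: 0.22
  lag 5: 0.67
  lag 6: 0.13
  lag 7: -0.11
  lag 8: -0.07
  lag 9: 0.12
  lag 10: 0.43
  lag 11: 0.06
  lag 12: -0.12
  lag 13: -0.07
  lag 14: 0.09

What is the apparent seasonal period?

The largest autocorrelation is r_5 = 0.67, with a weaker echo at lag 10 (0.43); the remaining lags stay at or below 0.30.
The dominant spike at lag 5 indicates a seasonal period of 5.

5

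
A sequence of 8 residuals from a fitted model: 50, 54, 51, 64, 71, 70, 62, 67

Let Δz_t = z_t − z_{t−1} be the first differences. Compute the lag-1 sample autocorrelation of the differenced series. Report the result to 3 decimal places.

-0.083

First differences Δz: 4, -3, 13, 7, -1, -8, 5
Mean of differences = 2.4286
Numerator Σ(Δz_t−Δz̄)(Δz_{t+1}−Δz̄) = -24.3265
Denominator Σ(Δz_t−Δz̄)² = 291.7143
r_1(Δz) = -24.3265 / 291.7143 = -0.083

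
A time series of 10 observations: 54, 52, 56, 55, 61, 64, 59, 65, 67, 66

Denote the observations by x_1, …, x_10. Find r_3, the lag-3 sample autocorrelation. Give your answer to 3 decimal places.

0.141

Mean x̄ = (54 + 52 + 56 + 55 + 61 + 64 + 59 + 65 + 67 + 66)/10 = 59.9000
Numerator Σ_{t=1}^{7}(x_t−x̄)(x_{t+3}−x̄) = 37.8700
Denominator Σ(x_t−x̄)² = 268.9000
r_3 = 37.8700 / 268.9000 = 0.141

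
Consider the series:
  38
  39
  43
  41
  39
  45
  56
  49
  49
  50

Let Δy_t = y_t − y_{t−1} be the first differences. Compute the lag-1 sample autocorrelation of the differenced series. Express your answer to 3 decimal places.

First differences Δy: 1, 4, -2, -2, 6, 11, -7, 0, 1
Mean of differences = 1.3333
Numerator Σ(Δy_t−Δȳ)(Δy_{t+1}−Δȳ) = -38.1111
Denominator Σ(Δy_t−Δȳ)² = 216.0000
r_1(Δy) = -38.1111 / 216.0000 = -0.176

-0.176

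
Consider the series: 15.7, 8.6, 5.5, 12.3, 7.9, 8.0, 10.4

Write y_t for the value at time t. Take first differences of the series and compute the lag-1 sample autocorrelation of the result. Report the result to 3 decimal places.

First differences Δy: -7.1, -3.1, 6.8, -4.4, 0.1, 2.4
Mean of differences = -0.8833
Numerator Σ(Δy_t−Δȳ)(Δy_{t+1}−Δȳ) = -30.5003
Denominator Σ(Δy_t−Δȳ)² = 126.7083
r_1(Δy) = -30.5003 / 126.7083 = -0.241

-0.241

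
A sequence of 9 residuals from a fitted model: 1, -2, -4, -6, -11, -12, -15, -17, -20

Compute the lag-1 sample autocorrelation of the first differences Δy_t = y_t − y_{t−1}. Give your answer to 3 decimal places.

First differences Δy: -3, -2, -2, -5, -1, -3, -2, -3
Mean of differences = -2.6250
Numerator Σ(Δy_t−Δȳ)(Δy_{t+1}−Δȳ) = -6.2656
Denominator Σ(Δy_t−Δȳ)² = 9.8750
r_1(Δy) = -6.2656 / 9.8750 = -0.634

-0.634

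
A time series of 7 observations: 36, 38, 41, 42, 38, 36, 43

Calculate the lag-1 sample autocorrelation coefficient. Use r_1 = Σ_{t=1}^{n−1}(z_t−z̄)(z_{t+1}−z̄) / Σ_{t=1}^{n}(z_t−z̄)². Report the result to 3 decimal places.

-0.103

Mean z̄ = (36 + 38 + 41 + 42 + 38 + 36 + 43)/7 = 39.1429
Σ(z_t−z̄)(z_{t+1}−z̄) = (3.5918) + (-2.1224) + (5.3061) + (-3.2653) + (3.5918) + (-12.1224) = -5.0204
Denominator Σ(z_t−z̄)² = 48.8571
r_1 = -5.0204 / 48.8571 = -0.103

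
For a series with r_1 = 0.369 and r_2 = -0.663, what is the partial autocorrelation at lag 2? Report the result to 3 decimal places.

φ_{22} = (r_2 − r_1²) / (1 − r_1²)
r_1² = (0.369)² = 0.136161
Numerator = -0.663 − 0.1362 = -0.7992; denominator = 1 − 0.1362 = 0.8638
φ_{22} = -0.7992 / 0.8638 = -0.925

-0.925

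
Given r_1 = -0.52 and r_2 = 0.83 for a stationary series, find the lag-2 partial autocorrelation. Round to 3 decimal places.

0.767

φ_{22} = (r_2 − r_1²) / (1 − r_1²)
r_1² = (-0.52)² = 0.2704
Numerator = 0.83 − 0.2704 = 0.5596; denominator = 1 − 0.2704 = 0.7296
φ_{22} = 0.5596 / 0.7296 = 0.767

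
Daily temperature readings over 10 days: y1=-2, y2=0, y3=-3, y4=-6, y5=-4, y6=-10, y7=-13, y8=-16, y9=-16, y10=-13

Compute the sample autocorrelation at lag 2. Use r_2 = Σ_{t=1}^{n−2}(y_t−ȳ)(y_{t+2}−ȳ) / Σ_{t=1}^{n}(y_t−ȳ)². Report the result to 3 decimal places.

Mean ȳ = (-2 + 0 − 3 − 6 − 4 − 10 − 13 − 16 − 16 − 13)/10 = -8.3000
Numerator Σ_{t=1}^{8}(y_t−ȳ)(y_{t+2}−ȳ) = 136.6200
Denominator Σ(y_t−ȳ)² = 326.1000
r_2 = 136.6200 / 326.1000 = 0.419

0.419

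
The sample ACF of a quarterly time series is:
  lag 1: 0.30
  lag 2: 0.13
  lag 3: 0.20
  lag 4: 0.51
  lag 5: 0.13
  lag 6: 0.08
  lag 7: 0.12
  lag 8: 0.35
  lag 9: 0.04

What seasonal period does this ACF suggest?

4

The largest autocorrelation is r_4 = 0.51, with a weaker echo at lag 8 (0.35); the remaining lags stay at or below 0.30. The elevated value at lag 1 (0.30), dropping to 0.13 at lag 2, reflects decaying short-term dependence rather than seasonality.
The dominant spike at lag 4 indicates a seasonal period of 4.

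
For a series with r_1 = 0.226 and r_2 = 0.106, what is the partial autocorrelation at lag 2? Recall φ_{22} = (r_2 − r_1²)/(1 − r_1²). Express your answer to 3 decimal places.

0.058

φ_{22} = (r_2 − r_1²) / (1 − r_1²)
r_1² = (0.226)² = 0.051076
Numerator = 0.106 − 0.0511 = 0.0549; denominator = 1 − 0.0511 = 0.9489
φ_{22} = 0.0549 / 0.9489 = 0.058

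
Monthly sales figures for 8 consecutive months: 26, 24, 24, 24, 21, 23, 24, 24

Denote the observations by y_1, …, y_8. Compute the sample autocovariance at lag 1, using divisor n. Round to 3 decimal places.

0.242

Mean ȳ = (26 + 24 + 24 + 24 + 21 + 23 + 24 + 24)/8 = 23.7500
Σ_{t=1}^{7}(y_t−ȳ)(y_{t+1}−ȳ) = 1.9375
γ_1 = 1.9375 / 8 = 0.242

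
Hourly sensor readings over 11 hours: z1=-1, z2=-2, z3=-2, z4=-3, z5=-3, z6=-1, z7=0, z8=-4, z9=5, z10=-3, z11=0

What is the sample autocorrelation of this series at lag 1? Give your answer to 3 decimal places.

-0.485

Mean z̄ = (-1 − 2 − 2 − 3 − 3 − 1 + 0 − 4 + 5 − 3 + 0)/11 = -1.2727
Numerator Σ_{t=1}^{10}(z_t−z̄)(z_{t+1}−z̄) = -29.1653
Denominator Σ(z_t−z̄)² = 60.1818
r_1 = -29.1653 / 60.1818 = -0.485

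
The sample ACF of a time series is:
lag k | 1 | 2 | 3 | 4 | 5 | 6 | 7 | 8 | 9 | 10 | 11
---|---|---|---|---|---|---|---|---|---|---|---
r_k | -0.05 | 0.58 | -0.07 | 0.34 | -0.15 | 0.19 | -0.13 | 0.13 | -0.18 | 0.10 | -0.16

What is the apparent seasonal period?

2

The largest autocorrelation is r_2 = 0.58, with weaker echoes at lags 4 (0.34) and 6 (0.19); the remaining lags stay at or below 0.13.
The dominant spike at lag 2 indicates a seasonal period of 2.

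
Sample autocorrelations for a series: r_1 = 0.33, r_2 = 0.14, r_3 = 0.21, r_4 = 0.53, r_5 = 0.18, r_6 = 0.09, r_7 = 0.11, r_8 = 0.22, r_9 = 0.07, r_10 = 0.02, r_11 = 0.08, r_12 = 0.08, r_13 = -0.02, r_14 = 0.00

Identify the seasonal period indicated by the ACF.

4

The largest autocorrelation is r_4 = 0.53; the remaining lags stay at or below 0.33. The elevated value at lag 1 (0.33), dropping to 0.14 at lag 2, reflects decaying short-term dependence rather than seasonality.
The dominant spike at lag 4 indicates a seasonal period of 4.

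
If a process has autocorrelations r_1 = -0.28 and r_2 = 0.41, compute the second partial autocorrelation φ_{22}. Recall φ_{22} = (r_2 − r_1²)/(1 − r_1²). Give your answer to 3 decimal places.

φ_{22} = (r_2 − r_1²) / (1 − r_1²)
r_1² = (-0.28)² = 0.0784
Numerator = 0.41 − 0.0784 = 0.3316; denominator = 1 − 0.0784 = 0.9216
φ_{22} = 0.3316 / 0.9216 = 0.360

0.360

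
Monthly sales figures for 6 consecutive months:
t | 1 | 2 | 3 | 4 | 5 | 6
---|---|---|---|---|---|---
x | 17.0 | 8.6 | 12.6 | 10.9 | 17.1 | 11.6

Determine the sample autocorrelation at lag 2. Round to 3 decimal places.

0.151

Mean x̄ = (17.0 + 8.6 + 12.6 + 10.9 + 17.1 + 11.6)/6 = 12.9667
Σ(x_t−x̄)(x_{t+2}−x̄) = (-1.4789) + (9.0244) + (-1.5156) + (2.8244) = 8.8544
Denominator Σ(x_t−x̄)² = 58.6933
r_2 = 8.8544 / 58.6933 = 0.151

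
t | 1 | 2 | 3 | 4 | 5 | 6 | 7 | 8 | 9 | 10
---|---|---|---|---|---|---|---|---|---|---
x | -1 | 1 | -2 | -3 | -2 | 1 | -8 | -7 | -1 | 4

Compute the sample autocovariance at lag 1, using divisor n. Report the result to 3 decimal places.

Mean x̄ = (-1 + 1 − 2 − 3 − 2 + 1 − 8 − 7 − 1 + 4)/10 = -1.8000
Σ_{t=1}^{9}(x_t−x̄)(x_{t+1}−x̄) = 16.9600
γ_1 = 16.9600 / 10 = 1.696

1.696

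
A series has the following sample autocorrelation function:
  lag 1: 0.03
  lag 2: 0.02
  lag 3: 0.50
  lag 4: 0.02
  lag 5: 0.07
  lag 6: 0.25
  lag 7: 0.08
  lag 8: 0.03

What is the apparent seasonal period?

The largest autocorrelation is r_3 = 0.50, with a weaker echo at lag 6 (0.25); the remaining lags stay at or below 0.08.
The dominant spike at lag 3 indicates a seasonal period of 3.

3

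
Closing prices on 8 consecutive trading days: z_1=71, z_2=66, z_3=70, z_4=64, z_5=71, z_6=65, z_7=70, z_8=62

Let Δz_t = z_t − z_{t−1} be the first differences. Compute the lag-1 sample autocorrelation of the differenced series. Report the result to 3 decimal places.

First differences Δz: -5, 4, -6, 7, -6, 5, -8
Mean of differences = -1.2857
Numerator Σ(Δz_t−Δz̄)(Δz_{t+1}−Δz̄) = -194.5102
Denominator Σ(Δz_t−Δz̄)² = 239.4286
r_1(Δz) = -194.5102 / 239.4286 = -0.812

-0.812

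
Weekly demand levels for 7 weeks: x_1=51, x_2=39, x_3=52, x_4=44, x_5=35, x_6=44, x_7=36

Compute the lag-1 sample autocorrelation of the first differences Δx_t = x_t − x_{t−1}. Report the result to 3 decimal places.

-0.592

First differences Δx: -12, 13, -8, -9, 9, -8
Mean of differences = -2.5000
Numerator Σ(Δx_t−Δx̄)(Δx_{t+1}−Δx̄) = -334.7500
Denominator Σ(Δx_t−Δx̄)² = 565.5000
r_1(Δx) = -334.7500 / 565.5000 = -0.592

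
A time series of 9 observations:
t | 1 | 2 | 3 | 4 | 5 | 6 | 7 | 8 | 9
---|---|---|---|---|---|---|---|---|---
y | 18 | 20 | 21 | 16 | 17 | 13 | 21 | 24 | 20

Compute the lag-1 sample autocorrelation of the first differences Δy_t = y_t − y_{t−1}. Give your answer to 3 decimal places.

First differences Δy: 2, 1, -5, 1, -4, 8, 3, -4
Mean of differences = 0.2500
Numerator Σ(Δy_t−Δȳ)(Δy_{t+1}−Δȳ) = -33.0625
Denominator Σ(Δy_t−Δȳ)² = 135.5000
r_1(Δy) = -33.0625 / 135.5000 = -0.244

-0.244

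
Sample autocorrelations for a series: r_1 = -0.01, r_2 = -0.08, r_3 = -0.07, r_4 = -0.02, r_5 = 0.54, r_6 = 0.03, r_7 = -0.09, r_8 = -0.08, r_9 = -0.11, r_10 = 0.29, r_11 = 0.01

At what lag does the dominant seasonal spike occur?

The largest autocorrelation is r_5 = 0.54, with a weaker echo at lag 10 (0.29); the remaining lags stay at or below 0.03.
The dominant spike at lag 5 indicates a seasonal period of 5.

5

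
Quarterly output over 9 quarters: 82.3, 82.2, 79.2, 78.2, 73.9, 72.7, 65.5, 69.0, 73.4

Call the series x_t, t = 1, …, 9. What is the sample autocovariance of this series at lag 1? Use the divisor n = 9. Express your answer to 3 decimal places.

20.483

Mean x̄ = (82.3 + 82.2 + 79.2 + 78.2 + 73.9 + 72.7 + 65.5 + 69.0 + 73.4)/9 = 75.1556
Σ_{t=1}^{8}(x_t−x̄)(x_{t+1}−x̄) = 184.3447
γ_1 = 184.3447 / 9 = 20.483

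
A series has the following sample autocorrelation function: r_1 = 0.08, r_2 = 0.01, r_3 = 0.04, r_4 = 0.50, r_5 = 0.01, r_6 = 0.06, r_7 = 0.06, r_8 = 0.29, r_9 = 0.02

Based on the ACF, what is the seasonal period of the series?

4

The largest autocorrelation is r_4 = 0.50, with a weaker echo at lag 8 (0.29); the remaining lags stay at or below 0.08.
The dominant spike at lag 4 indicates a seasonal period of 4.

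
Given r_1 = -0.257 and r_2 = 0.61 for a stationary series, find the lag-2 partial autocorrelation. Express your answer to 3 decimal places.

φ_{22} = (r_2 − r_1²) / (1 − r_1²)
r_1² = (-0.257)² = 0.066049
Numerator = 0.61 − 0.0660 = 0.5440; denominator = 1 − 0.0660 = 0.9340
φ_{22} = 0.5440 / 0.9340 = 0.582

0.582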